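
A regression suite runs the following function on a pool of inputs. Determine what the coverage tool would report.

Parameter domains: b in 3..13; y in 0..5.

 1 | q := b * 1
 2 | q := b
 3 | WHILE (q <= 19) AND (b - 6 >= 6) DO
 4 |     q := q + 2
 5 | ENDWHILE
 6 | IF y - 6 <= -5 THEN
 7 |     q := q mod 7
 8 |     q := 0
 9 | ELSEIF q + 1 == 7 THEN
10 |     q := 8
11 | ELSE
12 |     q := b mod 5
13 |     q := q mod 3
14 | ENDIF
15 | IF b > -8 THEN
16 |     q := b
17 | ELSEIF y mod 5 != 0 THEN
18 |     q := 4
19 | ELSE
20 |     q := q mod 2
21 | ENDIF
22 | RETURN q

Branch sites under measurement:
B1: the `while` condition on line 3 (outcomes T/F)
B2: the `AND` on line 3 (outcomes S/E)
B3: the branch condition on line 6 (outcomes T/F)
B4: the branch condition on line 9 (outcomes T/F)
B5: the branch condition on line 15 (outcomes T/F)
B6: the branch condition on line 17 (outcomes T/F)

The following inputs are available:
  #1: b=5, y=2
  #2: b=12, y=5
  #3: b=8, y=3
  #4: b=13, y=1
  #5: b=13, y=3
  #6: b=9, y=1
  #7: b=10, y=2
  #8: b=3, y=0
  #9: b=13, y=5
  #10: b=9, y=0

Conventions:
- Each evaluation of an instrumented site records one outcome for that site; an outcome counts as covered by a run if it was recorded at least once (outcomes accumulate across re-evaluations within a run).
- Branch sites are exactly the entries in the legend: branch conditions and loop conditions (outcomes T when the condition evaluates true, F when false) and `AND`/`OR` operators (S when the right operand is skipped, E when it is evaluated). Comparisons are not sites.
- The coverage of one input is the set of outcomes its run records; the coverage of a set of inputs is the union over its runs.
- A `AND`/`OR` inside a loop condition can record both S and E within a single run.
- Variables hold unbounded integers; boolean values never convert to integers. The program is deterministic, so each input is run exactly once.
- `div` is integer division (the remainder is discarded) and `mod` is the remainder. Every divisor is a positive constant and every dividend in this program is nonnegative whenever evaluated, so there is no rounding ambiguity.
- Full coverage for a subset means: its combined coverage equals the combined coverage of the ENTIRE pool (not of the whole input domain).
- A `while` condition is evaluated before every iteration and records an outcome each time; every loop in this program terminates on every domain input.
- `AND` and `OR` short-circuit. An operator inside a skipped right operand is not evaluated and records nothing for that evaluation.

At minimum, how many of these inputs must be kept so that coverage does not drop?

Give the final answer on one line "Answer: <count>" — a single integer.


#1 (b=5, y=2) -> covered: B1=F, B2=E, B3=F, B4=F, B5=T
#2 (b=12, y=5) -> covered: B1=T, B1=F, B2=S, B2=E, B3=F, B4=F, B5=T
#3 (b=8, y=3) -> covered: B1=F, B2=E, B3=F, B4=F, B5=T
#4 (b=13, y=1) -> covered: B1=T, B1=F, B2=S, B2=E, B3=T, B5=T
#5 (b=13, y=3) -> covered: B1=T, B1=F, B2=S, B2=E, B3=F, B4=F, B5=T
#6 (b=9, y=1) -> covered: B1=F, B2=E, B3=T, B5=T
#7 (b=10, y=2) -> covered: B1=F, B2=E, B3=F, B4=F, B5=T
#8 (b=3, y=0) -> covered: B1=F, B2=E, B3=T, B5=T
#9 (b=13, y=5) -> covered: B1=T, B1=F, B2=S, B2=E, B3=F, B4=F, B5=T
#10 (b=9, y=0) -> covered: B1=F, B2=E, B3=T, B5=T
together the pool reaches 8 outcomes: B1=T, B1=F, B2=S, B2=E, B3=T, B3=F, B4=F, B5=T
every size-1 subset falls short of the 8 outcomes (best: 7/8)
size 2: inputs {1, 4} cover all 8 outcomes, and no lexicographically smaller subset of this size does
Answer: 2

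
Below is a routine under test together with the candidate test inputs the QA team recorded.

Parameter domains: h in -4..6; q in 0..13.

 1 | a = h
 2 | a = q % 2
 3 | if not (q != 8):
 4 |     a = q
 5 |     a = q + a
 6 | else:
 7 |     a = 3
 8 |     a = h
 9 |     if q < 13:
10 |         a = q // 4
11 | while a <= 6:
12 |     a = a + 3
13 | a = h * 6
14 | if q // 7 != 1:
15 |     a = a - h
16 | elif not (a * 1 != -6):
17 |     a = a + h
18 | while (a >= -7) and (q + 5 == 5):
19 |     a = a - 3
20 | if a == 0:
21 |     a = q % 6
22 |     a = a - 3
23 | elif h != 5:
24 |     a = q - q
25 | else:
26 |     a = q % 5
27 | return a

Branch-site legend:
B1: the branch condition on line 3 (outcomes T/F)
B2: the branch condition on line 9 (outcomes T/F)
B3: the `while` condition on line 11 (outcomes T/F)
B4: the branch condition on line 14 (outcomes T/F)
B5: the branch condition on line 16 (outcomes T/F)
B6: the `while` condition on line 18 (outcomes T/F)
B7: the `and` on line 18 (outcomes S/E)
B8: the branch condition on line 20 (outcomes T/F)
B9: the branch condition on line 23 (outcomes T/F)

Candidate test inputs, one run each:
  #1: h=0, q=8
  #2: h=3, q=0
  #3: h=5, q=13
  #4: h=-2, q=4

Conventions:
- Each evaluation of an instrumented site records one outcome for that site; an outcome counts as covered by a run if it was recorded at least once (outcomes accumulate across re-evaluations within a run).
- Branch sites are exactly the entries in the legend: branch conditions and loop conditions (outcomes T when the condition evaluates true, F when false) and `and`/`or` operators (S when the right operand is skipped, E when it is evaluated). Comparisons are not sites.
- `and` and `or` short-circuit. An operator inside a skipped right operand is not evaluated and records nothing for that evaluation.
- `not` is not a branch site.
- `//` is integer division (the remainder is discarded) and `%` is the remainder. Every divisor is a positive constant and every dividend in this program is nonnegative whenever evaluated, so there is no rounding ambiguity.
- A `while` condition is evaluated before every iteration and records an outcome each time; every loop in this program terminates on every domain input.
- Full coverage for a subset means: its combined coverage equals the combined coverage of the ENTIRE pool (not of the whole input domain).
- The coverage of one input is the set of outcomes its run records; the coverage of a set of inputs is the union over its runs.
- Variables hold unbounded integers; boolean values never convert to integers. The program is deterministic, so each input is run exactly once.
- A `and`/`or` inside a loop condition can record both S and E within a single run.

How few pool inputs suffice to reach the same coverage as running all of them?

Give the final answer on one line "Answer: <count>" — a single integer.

#1 (h=0, q=8) -> B1->T, B3->F, B4->F, B5->F, B7->E, B6->F, B8->T; covered: B1=T, B3=F, B4=F, B5=F, B6=F, B7=E, B8=T
#2 (h=3, q=0) -> B1->F, B2->T, B3->T, B3->T, B3->T, B3->F, B4->T, B7->E, B6->T, B7->E, B6->T, B7->E, B6->T, B7->E, ...; covered: B1=F, B2=T, B3=T, B3=F, B4=T, B6=T, B6=F, B7=S, B7=E, B8=F, B9=T
#3 (h=5, q=13) -> B1->F, B2->F, B3->T, B3->F, B4->F, B5->F, B7->E, B6->F, B8->F, B9->F; covered: B1=F, B2=F, B3=T, B3=F, B4=F, B5=F, B6=F, B7=E, B8=F, B9=F
#4 (h=-2, q=4) -> B1->F, B2->T, B3->T, B3->T, B3->F, B4->T, B7->S, B6->F, B8->F, B9->T; covered: B1=F, B2=T, B3=T, B3=F, B4=T, B6=F, B7=S, B8=F, B9=T
pool-wide coverage (17 outcomes): B1=T, B1=F, B2=T, B2=F, B3=T, B3=F, B4=T, B4=F, B5=F, B6=T, B6=F, B7=S, B7=E, B8=T, B8=F, B9=T, B9=F
size 1 is not enough: best union over all size-1 subsets is 11/17
size 2 is not enough: best union over all size-2 subsets is 15/17
the canonical winner is {1, 2, 3}: size 3, full 17-outcome coverage, earliest index list among size-3 covers

Answer: 3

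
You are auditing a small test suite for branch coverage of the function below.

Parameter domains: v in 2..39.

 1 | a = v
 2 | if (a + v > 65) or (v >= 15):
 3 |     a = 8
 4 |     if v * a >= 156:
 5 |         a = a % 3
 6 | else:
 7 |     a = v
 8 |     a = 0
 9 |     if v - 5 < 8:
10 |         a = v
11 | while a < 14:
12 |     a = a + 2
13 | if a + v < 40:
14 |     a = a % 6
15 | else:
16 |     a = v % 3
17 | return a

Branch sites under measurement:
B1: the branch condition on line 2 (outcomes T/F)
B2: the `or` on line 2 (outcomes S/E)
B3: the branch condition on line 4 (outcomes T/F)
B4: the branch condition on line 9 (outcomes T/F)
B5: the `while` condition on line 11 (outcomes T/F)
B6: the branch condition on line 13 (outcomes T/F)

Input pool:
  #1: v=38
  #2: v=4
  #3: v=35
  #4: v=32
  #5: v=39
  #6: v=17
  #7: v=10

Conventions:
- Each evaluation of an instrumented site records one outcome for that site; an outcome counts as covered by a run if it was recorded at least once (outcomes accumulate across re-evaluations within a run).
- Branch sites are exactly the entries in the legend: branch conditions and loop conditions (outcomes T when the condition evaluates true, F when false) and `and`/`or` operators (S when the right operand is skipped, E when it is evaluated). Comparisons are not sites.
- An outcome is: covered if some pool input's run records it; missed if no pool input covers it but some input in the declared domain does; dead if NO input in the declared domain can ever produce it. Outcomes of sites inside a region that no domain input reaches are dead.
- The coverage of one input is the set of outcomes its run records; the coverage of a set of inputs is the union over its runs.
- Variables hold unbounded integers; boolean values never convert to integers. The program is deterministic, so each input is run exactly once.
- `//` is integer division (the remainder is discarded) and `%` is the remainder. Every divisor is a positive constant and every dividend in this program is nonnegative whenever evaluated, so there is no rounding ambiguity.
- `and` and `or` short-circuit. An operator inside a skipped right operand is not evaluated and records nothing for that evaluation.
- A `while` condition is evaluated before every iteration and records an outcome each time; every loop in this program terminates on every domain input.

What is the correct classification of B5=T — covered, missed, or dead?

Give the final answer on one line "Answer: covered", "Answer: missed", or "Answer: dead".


B5=T is recorded by pool input(s) 1, 2, 3, 4, 5, 6, 7 -> covered
Answer: covered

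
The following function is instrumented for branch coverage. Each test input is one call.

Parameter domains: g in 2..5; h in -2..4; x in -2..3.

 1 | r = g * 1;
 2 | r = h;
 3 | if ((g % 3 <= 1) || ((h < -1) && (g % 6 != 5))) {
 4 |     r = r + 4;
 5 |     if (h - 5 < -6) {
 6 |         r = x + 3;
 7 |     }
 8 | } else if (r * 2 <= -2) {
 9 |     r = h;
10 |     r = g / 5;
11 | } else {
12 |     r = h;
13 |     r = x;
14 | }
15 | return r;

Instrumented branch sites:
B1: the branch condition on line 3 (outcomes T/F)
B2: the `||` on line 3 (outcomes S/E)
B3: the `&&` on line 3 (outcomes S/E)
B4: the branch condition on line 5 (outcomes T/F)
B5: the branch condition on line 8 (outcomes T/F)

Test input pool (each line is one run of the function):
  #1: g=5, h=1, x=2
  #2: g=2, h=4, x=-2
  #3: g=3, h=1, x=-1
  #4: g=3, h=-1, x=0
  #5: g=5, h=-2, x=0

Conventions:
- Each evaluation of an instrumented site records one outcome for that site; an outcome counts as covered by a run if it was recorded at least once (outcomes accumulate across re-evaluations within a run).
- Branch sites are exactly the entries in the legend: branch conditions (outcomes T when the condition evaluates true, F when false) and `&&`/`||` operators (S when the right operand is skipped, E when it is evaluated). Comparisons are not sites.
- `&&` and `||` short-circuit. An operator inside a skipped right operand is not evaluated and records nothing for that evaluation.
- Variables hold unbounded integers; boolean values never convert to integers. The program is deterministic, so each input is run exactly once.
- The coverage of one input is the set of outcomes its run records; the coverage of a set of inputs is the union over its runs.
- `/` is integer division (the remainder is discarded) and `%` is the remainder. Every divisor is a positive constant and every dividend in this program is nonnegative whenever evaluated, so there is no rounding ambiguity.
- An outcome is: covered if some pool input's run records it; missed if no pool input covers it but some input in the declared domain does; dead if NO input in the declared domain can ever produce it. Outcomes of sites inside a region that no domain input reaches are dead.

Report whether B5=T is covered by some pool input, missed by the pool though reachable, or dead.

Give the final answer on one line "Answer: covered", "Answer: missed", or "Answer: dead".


B5=T is recorded by pool input(s) 5 -> covered
Answer: covered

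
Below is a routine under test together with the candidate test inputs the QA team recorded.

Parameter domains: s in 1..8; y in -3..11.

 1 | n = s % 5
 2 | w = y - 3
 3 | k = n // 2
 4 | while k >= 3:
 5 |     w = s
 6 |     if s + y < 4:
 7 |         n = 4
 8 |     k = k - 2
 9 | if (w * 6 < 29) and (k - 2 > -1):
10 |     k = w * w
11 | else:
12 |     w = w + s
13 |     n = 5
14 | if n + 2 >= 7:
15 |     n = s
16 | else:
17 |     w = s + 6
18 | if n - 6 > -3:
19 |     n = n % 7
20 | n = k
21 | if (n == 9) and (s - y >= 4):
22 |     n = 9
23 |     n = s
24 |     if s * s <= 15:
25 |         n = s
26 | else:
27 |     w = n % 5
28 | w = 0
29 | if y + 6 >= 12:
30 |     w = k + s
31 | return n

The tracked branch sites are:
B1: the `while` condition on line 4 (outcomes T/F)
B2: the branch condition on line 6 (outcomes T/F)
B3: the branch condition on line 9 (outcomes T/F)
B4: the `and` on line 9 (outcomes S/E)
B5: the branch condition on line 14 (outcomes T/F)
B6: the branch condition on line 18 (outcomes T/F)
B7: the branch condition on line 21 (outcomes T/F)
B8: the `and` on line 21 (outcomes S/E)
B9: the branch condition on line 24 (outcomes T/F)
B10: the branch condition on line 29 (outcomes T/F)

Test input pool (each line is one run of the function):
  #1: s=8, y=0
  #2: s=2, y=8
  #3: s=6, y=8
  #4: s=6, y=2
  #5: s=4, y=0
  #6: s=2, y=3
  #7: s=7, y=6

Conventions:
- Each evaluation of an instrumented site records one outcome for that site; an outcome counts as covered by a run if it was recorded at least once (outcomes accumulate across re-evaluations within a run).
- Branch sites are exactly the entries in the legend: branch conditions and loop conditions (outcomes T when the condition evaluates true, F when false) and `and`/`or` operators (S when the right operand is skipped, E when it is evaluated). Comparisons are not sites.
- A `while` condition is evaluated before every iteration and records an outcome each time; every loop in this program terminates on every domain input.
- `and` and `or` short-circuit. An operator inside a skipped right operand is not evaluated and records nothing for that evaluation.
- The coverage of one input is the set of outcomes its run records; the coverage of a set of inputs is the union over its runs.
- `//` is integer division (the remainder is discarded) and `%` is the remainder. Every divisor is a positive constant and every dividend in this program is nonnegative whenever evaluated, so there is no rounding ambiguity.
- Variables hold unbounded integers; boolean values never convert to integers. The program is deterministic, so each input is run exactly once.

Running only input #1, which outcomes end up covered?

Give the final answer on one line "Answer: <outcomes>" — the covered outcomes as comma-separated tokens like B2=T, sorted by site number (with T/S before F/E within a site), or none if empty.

Event log for input #1 (s=8, y=0):
  B1->F, B4->E, B3->F, B5->T, B6->T, B8->S, B7->F, B10->F
distinct outcomes covered: B1=F, B3=F, B4=E, B5=T, B6=T, B7=F, B8=S, B10=F

Answer: B1=F, B3=F, B4=E, B5=T, B6=T, B7=F, B8=S, B10=F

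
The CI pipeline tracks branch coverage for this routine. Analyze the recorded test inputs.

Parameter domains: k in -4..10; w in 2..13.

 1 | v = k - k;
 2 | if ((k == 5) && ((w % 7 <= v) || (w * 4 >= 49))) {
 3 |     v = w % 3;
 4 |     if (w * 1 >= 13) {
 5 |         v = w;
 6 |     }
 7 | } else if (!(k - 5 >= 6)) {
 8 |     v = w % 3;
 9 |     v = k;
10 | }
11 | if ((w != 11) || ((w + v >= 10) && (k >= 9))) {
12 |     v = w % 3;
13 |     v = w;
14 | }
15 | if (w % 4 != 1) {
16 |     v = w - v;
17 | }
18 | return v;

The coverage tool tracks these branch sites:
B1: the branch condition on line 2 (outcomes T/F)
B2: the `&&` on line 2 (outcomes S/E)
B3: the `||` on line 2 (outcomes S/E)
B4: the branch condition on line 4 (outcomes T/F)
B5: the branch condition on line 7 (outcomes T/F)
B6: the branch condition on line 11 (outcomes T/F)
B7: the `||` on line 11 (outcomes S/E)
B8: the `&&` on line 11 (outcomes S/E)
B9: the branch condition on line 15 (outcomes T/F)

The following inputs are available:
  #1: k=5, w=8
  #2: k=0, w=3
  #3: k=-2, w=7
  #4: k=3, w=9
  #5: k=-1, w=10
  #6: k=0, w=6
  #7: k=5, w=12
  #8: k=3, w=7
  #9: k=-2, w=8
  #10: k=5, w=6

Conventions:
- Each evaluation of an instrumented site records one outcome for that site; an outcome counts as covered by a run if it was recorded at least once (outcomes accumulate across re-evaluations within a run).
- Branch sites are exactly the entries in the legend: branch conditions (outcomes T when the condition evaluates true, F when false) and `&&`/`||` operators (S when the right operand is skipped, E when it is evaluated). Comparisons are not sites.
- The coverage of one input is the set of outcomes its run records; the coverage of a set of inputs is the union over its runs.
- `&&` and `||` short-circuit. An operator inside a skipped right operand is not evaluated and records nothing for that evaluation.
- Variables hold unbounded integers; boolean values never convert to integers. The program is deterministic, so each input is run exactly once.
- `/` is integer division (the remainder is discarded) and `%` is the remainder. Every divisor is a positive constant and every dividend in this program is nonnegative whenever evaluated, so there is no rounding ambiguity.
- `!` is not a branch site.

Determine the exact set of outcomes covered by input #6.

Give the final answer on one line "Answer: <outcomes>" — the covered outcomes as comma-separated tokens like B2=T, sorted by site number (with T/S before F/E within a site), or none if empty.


Event log for input #6 (k=0, w=6):
  B2->S, B1->F, B5->T, B7->S, B6->T, B9->T
as a set, this run covers: B1=F, B2=S, B5=T, B6=T, B7=S, B9=T
Answer: B1=F, B2=S, B5=T, B6=T, B7=S, B9=T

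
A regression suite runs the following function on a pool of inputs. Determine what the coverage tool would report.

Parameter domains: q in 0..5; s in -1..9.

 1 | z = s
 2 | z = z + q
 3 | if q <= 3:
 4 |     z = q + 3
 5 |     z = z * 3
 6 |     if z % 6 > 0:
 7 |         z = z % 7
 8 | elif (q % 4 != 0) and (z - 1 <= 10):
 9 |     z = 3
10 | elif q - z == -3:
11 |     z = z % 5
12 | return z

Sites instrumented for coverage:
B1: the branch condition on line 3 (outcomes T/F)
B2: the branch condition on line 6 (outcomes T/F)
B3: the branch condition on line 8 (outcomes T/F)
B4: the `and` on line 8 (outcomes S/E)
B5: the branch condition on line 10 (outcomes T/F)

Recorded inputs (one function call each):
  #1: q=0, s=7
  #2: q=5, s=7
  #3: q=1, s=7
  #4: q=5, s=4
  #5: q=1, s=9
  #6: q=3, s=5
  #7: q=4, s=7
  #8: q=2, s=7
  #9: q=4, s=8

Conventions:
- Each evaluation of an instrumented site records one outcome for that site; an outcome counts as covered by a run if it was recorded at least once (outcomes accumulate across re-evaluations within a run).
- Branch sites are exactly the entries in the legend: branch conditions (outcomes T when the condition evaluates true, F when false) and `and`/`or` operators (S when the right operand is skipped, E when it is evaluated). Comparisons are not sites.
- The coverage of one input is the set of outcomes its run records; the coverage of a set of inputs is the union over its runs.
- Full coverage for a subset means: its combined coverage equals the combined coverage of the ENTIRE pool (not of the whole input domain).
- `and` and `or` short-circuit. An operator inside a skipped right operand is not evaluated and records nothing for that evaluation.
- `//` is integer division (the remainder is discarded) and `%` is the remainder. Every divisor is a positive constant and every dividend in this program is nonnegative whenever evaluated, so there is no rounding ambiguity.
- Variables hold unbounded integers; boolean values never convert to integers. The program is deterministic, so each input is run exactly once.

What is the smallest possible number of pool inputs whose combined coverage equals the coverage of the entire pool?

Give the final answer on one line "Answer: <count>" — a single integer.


input #1, q=0, s=7: events B1->T, B2->T; outcomes B1=T, B2=T
input #2, q=5, s=7: events B1->F, B4->E, B3->F, B5->F; outcomes B1=F, B3=F, B4=E, B5=F
input #3, q=1, s=7: events B1->T, B2->F; outcomes B1=T, B2=F
input #4, q=5, s=4: events B1->F, B4->E, B3->T; outcomes B1=F, B3=T, B4=E
input #5, q=1, s=9: events B1->T, B2->F; outcomes B1=T, B2=F
input #6, q=3, s=5: events B1->T, B2->F; outcomes B1=T, B2=F
input #7, q=4, s=7: events B1->F, B4->S, B3->F, B5->F; outcomes B1=F, B3=F, B4=S, B5=F
input #8, q=2, s=7: events B1->T, B2->T; outcomes B1=T, B2=T
input #9, q=4, s=8: events B1->F, B4->S, B3->F, B5->F; outcomes B1=F, B3=F, B4=S, B5=F
together the pool reaches 9 outcomes: B1=T, B1=F, B2=T, B2=F, B3=T, B3=F, B4=S, B4=E, B5=F
every size-1 subset falls short of the 9 outcomes (best: 4/9)
every size-2 subset falls short of the 9 outcomes (best: 6/9)
every size-3 subset falls short of the 9 outcomes (best: 8/9)
size 4: inputs {1, 3, 4, 7} cover all 9 outcomes, and no lexicographically smaller subset of this size does
Answer: 4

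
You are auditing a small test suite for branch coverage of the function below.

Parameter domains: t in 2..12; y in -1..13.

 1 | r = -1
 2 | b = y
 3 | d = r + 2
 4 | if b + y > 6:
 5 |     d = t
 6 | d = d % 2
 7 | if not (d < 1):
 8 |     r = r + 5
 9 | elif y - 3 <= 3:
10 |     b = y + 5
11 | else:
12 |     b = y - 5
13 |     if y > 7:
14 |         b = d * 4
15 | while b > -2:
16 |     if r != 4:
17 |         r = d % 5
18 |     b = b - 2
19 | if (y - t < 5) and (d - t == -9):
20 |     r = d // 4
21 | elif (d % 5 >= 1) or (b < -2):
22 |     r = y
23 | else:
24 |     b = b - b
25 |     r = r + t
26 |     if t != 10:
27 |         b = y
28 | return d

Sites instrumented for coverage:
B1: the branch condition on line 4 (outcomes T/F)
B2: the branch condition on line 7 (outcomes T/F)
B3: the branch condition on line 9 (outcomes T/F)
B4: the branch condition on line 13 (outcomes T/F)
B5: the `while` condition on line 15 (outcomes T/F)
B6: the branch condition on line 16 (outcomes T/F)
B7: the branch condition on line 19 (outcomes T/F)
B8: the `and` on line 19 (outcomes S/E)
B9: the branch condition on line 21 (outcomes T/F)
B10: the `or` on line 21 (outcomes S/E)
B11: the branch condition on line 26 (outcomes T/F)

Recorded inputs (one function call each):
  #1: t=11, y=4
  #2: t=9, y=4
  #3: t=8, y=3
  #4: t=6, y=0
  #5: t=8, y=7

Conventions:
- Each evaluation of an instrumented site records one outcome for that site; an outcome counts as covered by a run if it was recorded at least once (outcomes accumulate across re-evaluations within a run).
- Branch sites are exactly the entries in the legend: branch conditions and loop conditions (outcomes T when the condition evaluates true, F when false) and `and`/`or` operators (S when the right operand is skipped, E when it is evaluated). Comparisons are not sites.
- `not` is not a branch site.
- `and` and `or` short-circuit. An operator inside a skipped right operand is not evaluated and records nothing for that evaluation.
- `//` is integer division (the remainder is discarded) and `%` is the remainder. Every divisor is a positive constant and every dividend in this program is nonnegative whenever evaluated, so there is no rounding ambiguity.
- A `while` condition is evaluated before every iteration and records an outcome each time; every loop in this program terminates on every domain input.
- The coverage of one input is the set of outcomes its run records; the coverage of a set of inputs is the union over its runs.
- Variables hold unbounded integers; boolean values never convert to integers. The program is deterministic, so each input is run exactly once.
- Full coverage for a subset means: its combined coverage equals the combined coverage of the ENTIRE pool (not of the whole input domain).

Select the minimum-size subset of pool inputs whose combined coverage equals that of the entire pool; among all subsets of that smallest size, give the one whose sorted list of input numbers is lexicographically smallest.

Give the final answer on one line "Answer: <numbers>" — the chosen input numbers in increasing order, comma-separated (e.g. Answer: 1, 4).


run #1 (t=11, y=4) records B1=T, B2=T, B5=T, B5=F, B6=F, B7=F, B8=E, B9=T, B10=S
run #2 (t=9, y=4) records B1=T, B2=T, B5=T, B5=F, B6=F, B7=F, B8=E, B9=T, B10=S
run #3 (t=8, y=3) records B1=F, B2=T, B5=T, B5=F, B6=F, B7=F, B8=E, B9=T, B10=S
run #4 (t=6, y=0) records B1=F, B2=T, B5=T, B5=F, B6=F, B7=F, B8=E, B9=T, B10=S
run #5 (t=8, y=7) records B1=T, B2=F, B3=F, B4=F, B5=T, B5=F, B6=T, B7=F, B8=E, B9=F, B10=E, B11=T
pool-wide coverage (17 outcomes): B1=T, B1=F, B2=T, B2=F, B3=F, B4=F, B5=T, B5=F, B6=T, B6=F, B7=F, B8=E, B9=T, B9=F, B10=S, B10=E, B11=T
no size-1 subset reaches all 17 outcomes (best union: 12/17)
inputs {3, 5} (size 2) cover everything; no size-2 subset with a lexicographically smaller index list covers all 17
Answer: 3, 5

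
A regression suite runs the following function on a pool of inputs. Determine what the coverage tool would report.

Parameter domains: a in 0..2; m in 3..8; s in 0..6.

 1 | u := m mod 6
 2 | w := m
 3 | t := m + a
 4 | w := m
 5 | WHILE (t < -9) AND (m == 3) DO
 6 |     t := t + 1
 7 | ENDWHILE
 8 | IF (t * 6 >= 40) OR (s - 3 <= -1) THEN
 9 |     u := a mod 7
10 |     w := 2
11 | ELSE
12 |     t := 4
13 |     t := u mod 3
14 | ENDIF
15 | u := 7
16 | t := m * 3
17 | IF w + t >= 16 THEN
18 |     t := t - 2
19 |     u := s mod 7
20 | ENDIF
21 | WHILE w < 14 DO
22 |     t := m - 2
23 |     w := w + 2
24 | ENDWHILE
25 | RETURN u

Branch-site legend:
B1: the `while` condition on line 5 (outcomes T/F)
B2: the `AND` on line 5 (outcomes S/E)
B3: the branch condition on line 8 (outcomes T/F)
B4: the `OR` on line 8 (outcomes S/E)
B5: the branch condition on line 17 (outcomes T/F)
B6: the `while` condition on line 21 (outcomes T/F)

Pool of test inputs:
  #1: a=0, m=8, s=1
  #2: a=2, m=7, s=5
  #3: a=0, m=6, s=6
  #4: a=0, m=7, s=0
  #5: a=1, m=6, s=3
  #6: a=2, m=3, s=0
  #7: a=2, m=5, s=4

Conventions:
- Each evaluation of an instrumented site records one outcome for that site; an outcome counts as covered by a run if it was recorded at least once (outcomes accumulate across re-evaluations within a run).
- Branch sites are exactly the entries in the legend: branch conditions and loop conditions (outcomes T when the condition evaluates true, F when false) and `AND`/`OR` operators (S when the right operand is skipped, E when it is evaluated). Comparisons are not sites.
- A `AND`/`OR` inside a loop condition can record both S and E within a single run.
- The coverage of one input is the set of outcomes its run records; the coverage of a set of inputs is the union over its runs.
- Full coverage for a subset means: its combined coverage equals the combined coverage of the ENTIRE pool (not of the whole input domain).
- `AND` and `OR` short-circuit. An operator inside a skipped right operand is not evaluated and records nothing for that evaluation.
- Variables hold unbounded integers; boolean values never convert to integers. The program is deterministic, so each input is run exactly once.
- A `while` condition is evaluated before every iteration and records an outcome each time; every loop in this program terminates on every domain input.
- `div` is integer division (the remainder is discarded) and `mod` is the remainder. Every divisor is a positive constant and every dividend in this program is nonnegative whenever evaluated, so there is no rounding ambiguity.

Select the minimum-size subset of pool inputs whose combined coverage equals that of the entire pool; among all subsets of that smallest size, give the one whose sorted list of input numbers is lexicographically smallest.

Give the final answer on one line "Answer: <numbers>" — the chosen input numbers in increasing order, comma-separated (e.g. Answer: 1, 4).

#1 (a=0, m=8, s=1) -> B2->S, B1->F, B4->S, B3->T, B5->T, B6->T, B6->T, B6->T, B6->T, B6->T, B6->T, B6->F; covered: B1=F, B2=S, B3=T, B4=S, B5=T, B6=T, B6=F
#2 (a=2, m=7, s=5) -> B2->S, B1->F, B4->S, B3->T, B5->T, B6->T, B6->T, B6->T, B6->T, B6->T, B6->T, B6->F; covered: B1=F, B2=S, B3=T, B4=S, B5=T, B6=T, B6=F
#3 (a=0, m=6, s=6) -> B2->S, B1->F, B4->E, B3->F, B5->T, B6->T, B6->T, B6->T, B6->T, B6->F; covered: B1=F, B2=S, B3=F, B4=E, B5=T, B6=T, B6=F
#4 (a=0, m=7, s=0) -> B2->S, B1->F, B4->S, B3->T, B5->T, B6->T, B6->T, B6->T, B6->T, B6->T, B6->T, B6->F; covered: B1=F, B2=S, B3=T, B4=S, B5=T, B6=T, B6=F
#5 (a=1, m=6, s=3) -> B2->S, B1->F, B4->S, B3->T, B5->T, B6->T, B6->T, B6->T, B6->T, B6->T, B6->T, B6->F; covered: B1=F, B2=S, B3=T, B4=S, B5=T, B6=T, B6=F
#6 (a=2, m=3, s=0) -> B2->S, B1->F, B4->E, B3->T, B5->F, B6->T, B6->T, B6->T, B6->T, B6->T, B6->T, B6->F; covered: B1=F, B2=S, B3=T, B4=E, B5=F, B6=T, B6=F
#7 (a=2, m=5, s=4) -> B2->S, B1->F, B4->S, B3->T, B5->T, B6->T, B6->T, B6->T, B6->T, B6->T, B6->T, B6->F; covered: B1=F, B2=S, B3=T, B4=S, B5=T, B6=T, B6=F
pool-wide coverage (10 outcomes): B1=F, B2=S, B3=T, B3=F, B4=S, B4=E, B5=T, B5=F, B6=T, B6=F
no size-1 subset reaches all 10 outcomes (best union: 7/10)
no size-2 subset reaches all 10 outcomes (best union: 9/10)
inputs {1, 3, 6} (size 3) cover everything; no size-3 subset with a lexicographically smaller index list covers all 10

Answer: 1, 3, 6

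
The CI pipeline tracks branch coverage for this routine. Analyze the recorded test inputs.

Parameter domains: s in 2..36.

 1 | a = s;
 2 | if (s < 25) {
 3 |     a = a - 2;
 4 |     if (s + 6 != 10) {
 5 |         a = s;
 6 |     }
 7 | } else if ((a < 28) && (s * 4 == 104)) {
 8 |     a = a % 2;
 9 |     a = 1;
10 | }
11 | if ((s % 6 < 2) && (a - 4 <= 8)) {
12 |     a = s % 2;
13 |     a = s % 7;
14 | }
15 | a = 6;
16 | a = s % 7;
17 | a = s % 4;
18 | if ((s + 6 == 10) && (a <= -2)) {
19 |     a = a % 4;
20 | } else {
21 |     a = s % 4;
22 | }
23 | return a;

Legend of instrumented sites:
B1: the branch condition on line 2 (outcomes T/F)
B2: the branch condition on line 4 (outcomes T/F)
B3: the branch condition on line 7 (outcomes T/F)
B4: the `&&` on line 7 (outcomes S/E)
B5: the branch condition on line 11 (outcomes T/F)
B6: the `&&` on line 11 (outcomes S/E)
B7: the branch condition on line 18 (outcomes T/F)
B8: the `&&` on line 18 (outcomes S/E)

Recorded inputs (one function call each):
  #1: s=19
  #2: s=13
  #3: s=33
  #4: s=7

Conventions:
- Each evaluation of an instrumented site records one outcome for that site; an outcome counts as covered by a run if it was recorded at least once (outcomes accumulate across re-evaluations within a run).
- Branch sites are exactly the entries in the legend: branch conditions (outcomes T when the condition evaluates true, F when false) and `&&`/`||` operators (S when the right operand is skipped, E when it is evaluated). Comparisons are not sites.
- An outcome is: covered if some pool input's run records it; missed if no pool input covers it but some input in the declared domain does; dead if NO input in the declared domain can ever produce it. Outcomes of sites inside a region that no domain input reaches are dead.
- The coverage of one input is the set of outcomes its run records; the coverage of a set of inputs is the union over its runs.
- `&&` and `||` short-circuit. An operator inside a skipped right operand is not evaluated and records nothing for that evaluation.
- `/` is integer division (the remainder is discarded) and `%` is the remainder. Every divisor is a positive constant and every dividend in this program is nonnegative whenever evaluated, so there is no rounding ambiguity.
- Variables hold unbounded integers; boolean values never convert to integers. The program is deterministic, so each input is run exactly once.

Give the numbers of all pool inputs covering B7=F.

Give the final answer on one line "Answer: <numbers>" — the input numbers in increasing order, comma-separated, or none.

input #1 (s=19): produces B7=F
input #2 (s=13): produces B7=F
input #3 (s=33): produces B7=F
input #4 (s=7): produces B7=F

Answer: 1, 2, 3, 4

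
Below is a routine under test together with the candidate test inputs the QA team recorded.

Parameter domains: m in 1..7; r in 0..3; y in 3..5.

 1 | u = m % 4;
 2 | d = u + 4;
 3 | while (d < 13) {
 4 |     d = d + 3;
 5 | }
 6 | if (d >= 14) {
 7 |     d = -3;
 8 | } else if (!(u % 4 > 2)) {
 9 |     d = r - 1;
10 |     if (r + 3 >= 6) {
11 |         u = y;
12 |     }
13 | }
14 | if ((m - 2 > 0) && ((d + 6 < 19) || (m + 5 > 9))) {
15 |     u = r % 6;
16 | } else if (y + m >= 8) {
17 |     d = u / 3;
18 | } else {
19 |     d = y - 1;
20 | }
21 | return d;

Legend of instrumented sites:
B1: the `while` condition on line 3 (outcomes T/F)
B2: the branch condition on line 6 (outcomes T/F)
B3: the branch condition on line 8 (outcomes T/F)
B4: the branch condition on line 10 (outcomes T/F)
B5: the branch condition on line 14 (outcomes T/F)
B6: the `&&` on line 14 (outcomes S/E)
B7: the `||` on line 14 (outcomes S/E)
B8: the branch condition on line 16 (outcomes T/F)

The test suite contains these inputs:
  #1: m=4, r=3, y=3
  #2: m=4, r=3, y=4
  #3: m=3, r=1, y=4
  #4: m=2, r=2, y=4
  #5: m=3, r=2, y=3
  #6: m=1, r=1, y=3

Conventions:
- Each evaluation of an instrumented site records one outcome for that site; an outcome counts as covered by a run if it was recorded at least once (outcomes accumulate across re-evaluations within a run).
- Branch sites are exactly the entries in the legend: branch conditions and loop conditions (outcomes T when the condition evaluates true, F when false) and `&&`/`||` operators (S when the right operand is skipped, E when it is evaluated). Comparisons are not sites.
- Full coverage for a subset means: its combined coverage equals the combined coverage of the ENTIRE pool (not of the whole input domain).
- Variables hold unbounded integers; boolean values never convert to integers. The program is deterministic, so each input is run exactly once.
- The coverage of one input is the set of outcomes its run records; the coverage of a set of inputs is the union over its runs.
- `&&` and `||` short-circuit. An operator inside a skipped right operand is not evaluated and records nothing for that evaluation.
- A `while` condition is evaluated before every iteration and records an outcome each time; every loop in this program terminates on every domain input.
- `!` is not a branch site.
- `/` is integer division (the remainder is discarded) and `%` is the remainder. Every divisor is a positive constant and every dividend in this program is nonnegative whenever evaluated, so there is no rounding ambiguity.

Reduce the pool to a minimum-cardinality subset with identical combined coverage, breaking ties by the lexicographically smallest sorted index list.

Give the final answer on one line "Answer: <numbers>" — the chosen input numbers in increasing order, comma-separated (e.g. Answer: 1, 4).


input #1, m=4, r=3, y=3: events B1->T, B1->T, B1->T, B1->F, B2->F, B3->T, B4->T, B6->E, B7->S, B5->T; outcomes B1=T, B1=F, B2=F, B3=T, B4=T, B5=T, B6=E, B7=S
input #2, m=4, r=3, y=4: events B1->T, B1->T, B1->T, B1->F, B2->F, B3->T, B4->T, B6->E, B7->S, B5->T; outcomes B1=T, B1=F, B2=F, B3=T, B4=T, B5=T, B6=E, B7=S
input #3, m=3, r=1, y=4: events B1->T, B1->T, B1->F, B2->F, B3->F, B6->E, B7->E, B5->F, B8->F; outcomes B1=T, B1=F, B2=F, B3=F, B5=F, B6=E, B7=E, B8=F
input #4, m=2, r=2, y=4: events B1->T, B1->T, B1->T, B1->F, B2->T, B6->S, B5->F, B8->F; outcomes B1=T, B1=F, B2=T, B5=F, B6=S, B8=F
input #5, m=3, r=2, y=3: events B1->T, B1->T, B1->F, B2->F, B3->F, B6->E, B7->E, B5->F, B8->F; outcomes B1=T, B1=F, B2=F, B3=F, B5=F, B6=E, B7=E, B8=F
input #6, m=1, r=1, y=3: events B1->T, B1->T, B1->T, B1->F, B2->T, B6->S, B5->F, B8->F; outcomes B1=T, B1=F, B2=T, B5=F, B6=S, B8=F
together the pool reaches 14 outcomes: B1=T, B1=F, B2=T, B2=F, B3=T, B3=F, B4=T, B5=T, B5=F, B6=S, B6=E, B7=S, B7=E, B8=F
size 1 is not enough: best union over all size-1 subsets is 8/14
size 2 is not enough: best union over all size-2 subsets is 12/14
the canonical winner is {1, 3, 4}: size 3, full 14-outcome coverage, earliest index list among size-3 covers
Answer: 1, 3, 4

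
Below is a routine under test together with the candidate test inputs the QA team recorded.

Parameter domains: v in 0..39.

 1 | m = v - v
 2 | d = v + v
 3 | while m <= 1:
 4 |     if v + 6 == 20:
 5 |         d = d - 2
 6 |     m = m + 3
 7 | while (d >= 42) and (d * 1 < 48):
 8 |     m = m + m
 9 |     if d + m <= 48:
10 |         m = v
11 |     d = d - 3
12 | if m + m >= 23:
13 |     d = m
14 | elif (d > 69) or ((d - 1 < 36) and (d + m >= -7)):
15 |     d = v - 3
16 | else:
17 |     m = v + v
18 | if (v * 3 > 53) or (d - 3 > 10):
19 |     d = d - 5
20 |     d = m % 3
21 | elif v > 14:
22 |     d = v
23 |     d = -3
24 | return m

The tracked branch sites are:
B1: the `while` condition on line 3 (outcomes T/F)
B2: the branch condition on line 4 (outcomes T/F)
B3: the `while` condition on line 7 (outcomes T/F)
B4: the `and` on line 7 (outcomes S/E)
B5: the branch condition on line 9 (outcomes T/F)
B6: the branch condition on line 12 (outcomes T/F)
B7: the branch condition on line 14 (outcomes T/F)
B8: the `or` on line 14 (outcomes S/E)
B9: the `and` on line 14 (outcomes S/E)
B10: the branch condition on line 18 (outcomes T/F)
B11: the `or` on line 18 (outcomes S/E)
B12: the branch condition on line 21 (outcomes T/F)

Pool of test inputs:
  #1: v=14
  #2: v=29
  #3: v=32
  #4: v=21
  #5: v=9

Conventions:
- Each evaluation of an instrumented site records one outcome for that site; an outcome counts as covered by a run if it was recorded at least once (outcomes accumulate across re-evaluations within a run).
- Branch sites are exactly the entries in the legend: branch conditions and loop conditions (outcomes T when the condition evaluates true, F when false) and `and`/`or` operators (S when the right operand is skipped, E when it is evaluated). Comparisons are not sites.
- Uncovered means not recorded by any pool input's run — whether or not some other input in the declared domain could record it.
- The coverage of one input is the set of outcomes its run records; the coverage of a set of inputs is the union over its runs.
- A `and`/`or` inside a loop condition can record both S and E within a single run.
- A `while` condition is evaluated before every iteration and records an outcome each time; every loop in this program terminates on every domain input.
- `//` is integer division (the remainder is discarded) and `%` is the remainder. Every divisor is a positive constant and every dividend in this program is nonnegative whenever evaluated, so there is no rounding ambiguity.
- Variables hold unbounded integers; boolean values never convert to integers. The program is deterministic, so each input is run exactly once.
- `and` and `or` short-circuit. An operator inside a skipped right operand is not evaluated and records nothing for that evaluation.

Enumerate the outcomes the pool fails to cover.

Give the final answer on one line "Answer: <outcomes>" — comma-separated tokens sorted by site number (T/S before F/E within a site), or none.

test 1 (v=14) fires B1->T, B2->T, B1->F, B4->S, B3->F, B6->F, B8->E, B9->E, B7->T, B11->E, B10->F, B12->F; hits B1=T, B1=F, B2=T, B3=F, B4=S, B6=F, B7=T, B8=E, B9=E, B10=F, B11=E, B12=F
test 2 (v=29) fires B1->T, B2->F, B1->F, B4->E, B3->F, B6->F, B8->E, B9->S, B7->F, B11->S, B10->T; hits B1=T, B1=F, B2=F, B3=F, B4=E, B6=F, B7=F, B8=E, B9=S, B10=T, B11=S
test 3 (v=32) fires B1->T, B2->F, B1->F, B4->E, B3->F, B6->F, B8->E, B9->S, B7->F, B11->S, B10->T; hits B1=T, B1=F, B2=F, B3=F, B4=E, B6=F, B7=F, B8=E, B9=S, B10=T, B11=S
test 4 (v=21) fires B1->T, B2->F, B1->F, B4->E, B3->T, B5->T, B4->S, B3->F, B6->T, B11->S, B10->T; hits B1=T, B1=F, B2=F, B3=T, B3=F, B4=S, B4=E, B5=T, B6=T, B10=T, B11=S
test 5 (v=9) fires B1->T, B2->F, B1->F, B4->S, B3->F, B6->F, B8->E, B9->E, B7->T, B11->E, B10->F, B12->F; hits B1=T, B1=F, B2=F, B3=F, B4=S, B6=F, B7=T, B8=E, B9=E, B10=F, B11=E, B12=F
union over the pool: B1=T, B1=F, B2=T, B2=F, B3=T, B3=F, B4=S, B4=E, B5=T, B6=T, B6=F, B7=T, B7=F, B8=E, B9=S, B9=E, B10=T, B10=F, B11=S, B11=E, B12=F
uncovered (3 of 24): B5=F, B8=S, B12=T

Answer: B5=F, B8=S, B12=T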